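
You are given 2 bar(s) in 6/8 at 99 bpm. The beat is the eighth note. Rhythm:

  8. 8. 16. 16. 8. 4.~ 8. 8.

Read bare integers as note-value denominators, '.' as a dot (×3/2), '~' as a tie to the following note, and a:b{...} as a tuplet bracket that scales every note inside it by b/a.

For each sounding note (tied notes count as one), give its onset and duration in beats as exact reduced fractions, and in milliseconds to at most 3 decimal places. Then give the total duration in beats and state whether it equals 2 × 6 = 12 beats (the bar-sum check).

1) 0.0ms=0b +909.091ms=3/2b
2) 909.091ms=3/2b +909.091ms=3/2b
3) 1818.182ms=3b +454.545ms=3/4b
4) 2272.727ms=15/4b +454.545ms=3/4b
5) 2727.273ms=9/2b +909.091ms=3/2b
6) 3636.364ms=6b +2727.273ms=9/2b
7) 6363.636ms=21/2b +909.091ms=3/2b
Σ=12b of 12 (99bpm 6/8) — PASS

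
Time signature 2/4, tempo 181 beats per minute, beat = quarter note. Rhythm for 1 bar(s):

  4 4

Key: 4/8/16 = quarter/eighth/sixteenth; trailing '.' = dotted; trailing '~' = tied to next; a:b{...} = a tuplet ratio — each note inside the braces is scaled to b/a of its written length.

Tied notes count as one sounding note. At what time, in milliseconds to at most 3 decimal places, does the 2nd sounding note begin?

note 2 onset = 1b = 331.492ms

1. 0.0ms @ 0 + 331.492ms (1)
2. 331.492ms @ 1 + 331.492ms (1)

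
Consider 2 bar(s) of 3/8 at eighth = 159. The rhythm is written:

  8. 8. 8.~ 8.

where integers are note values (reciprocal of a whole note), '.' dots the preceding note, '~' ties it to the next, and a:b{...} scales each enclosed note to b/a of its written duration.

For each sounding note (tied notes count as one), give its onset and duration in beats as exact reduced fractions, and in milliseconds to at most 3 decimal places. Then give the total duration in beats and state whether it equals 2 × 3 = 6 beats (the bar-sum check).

1) 0.0ms=0b +566.038ms=3/2b
2) 566.038ms=3/2b +566.038ms=3/2b
3) 1132.075ms=3b +1132.075ms=3b
Σ=6b of 6 (159bpm 3/8) — PASS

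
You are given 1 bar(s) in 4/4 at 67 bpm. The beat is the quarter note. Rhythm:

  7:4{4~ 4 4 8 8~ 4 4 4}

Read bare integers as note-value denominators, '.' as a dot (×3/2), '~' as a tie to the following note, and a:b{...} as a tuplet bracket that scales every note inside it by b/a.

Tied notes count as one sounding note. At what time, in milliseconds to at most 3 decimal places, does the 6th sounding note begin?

1. 0.0ms @ 0 + 1023.454ms (8/7)
2. 1023.454ms @ 8/7 + 511.727ms (4/7)
3. 1535.181ms @ 12/7 + 255.864ms (2/7)
4. 1791.045ms @ 2 + 767.591ms (6/7)
5. 2558.635ms @ 20/7 + 511.727ms (4/7)
6. 3070.362ms @ 24/7 + 511.727ms (4/7)

note 6 onset = 24/7b = 3070.362ms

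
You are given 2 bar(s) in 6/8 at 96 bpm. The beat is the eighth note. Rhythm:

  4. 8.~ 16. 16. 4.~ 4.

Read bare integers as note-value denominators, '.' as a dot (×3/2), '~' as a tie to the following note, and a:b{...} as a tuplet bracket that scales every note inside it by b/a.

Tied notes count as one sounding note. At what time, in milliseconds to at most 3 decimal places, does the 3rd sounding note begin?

note 3 onset = 21/4b = 3281.25ms

1. 0.0ms @ 0 + 1875.0ms (3)
2. 1875.0ms @ 3 + 1406.25ms (9/4)
3. 3281.25ms @ 21/4 + 468.75ms (3/4)
4. 3750.0ms @ 6 + 3750.0ms (6)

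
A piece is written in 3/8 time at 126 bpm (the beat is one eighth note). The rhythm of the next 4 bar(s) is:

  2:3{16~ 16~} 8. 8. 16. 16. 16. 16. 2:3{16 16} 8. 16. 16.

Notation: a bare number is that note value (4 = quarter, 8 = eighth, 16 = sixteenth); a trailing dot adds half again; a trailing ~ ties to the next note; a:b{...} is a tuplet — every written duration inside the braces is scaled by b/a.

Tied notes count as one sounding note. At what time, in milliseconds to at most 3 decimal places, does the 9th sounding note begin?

1. 0.0ms @ 0 + 1428.571ms (3)
2. 1428.571ms @ 3 + 714.286ms (3/2)
3. 2142.857ms @ 9/2 + 357.143ms (3/4)
4. 2500.0ms @ 21/4 + 357.143ms (3/4)
5. 2857.143ms @ 6 + 357.143ms (3/4)
6. 3214.286ms @ 27/4 + 357.143ms (3/4)
7. 3571.429ms @ 15/2 + 357.143ms (3/4)
8. 3928.571ms @ 33/4 + 357.143ms (3/4)
9. 4285.714ms @ 9 + 714.286ms (3/2)
10. 5000.0ms @ 21/2 + 357.143ms (3/4)
11. 5357.143ms @ 45/4 + 357.143ms (3/4)

note 9 onset = 9b = 4285.714ms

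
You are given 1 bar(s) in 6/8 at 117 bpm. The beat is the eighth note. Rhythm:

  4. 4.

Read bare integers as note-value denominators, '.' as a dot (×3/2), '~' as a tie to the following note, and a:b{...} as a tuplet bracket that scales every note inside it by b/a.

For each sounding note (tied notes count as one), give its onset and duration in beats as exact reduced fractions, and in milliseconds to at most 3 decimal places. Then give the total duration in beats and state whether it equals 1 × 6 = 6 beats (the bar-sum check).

1) 0.0ms=0b +1538.462ms=3b
2) 1538.462ms=3b +1538.462ms=3b
Σ=6b of 6 (117bpm 6/8) — PASS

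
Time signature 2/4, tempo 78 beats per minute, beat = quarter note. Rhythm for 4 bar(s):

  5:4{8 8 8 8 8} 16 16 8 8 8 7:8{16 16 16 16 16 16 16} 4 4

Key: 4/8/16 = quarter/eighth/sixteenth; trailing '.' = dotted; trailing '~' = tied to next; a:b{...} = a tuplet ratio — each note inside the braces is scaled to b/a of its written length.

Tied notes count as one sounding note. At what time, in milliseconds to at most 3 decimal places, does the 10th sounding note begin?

1. 0.0ms @ 0 + 307.692ms (2/5)
2. 307.692ms @ 2/5 + 307.692ms (2/5)
3. 615.385ms @ 4/5 + 307.692ms (2/5)
4. 923.077ms @ 6/5 + 307.692ms (2/5)
5. 1230.769ms @ 8/5 + 307.692ms (2/5)
6. 1538.462ms @ 2 + 192.308ms (1/4)
7. 1730.769ms @ 9/4 + 192.308ms (1/4)
8. 1923.077ms @ 5/2 + 384.615ms (1/2)
9. 2307.692ms @ 3 + 384.615ms (1/2)
10. 2692.308ms @ 7/2 + 384.615ms (1/2)
11. 3076.923ms @ 4 + 219.78ms (2/7)
12. 3296.703ms @ 30/7 + 219.78ms (2/7)
13. 3516.484ms @ 32/7 + 219.78ms (2/7)
14. 3736.264ms @ 34/7 + 219.78ms (2/7)
15. 3956.044ms @ 36/7 + 219.78ms (2/7)
16. 4175.824ms @ 38/7 + 219.78ms (2/7)
17. 4395.604ms @ 40/7 + 219.78ms (2/7)
18. 4615.385ms @ 6 + 769.231ms (1)
19. 5384.615ms @ 7 + 769.231ms (1)

note 10 onset = 7/2b = 2692.308ms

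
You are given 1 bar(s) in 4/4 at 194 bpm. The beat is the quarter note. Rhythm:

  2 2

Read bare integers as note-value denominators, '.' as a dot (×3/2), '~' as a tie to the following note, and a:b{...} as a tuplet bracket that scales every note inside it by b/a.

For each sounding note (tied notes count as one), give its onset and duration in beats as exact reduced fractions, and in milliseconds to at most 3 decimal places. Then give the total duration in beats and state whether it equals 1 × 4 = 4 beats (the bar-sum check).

1) 0.0ms=0b +618.557ms=2b
2) 618.557ms=2b +618.557ms=2b
Σ=4b of 4 (194bpm 4/4) — PASS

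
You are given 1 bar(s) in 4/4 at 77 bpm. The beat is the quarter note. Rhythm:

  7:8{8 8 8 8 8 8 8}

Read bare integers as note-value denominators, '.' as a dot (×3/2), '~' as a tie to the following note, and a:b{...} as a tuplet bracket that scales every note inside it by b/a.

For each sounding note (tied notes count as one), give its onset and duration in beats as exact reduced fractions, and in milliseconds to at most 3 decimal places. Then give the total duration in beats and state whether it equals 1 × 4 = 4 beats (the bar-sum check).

1) 0.0ms=0b +445.269ms=4/7b
2) 445.269ms=4/7b +445.269ms=4/7b
3) 890.538ms=8/7b +445.269ms=4/7b
4) 1335.807ms=12/7b +445.269ms=4/7b
5) 1781.076ms=16/7b +445.269ms=4/7b
6) 2226.345ms=20/7b +445.269ms=4/7b
7) 2671.614ms=24/7b +445.269ms=4/7b
Σ=4b of 4 (77bpm 4/4) — PASS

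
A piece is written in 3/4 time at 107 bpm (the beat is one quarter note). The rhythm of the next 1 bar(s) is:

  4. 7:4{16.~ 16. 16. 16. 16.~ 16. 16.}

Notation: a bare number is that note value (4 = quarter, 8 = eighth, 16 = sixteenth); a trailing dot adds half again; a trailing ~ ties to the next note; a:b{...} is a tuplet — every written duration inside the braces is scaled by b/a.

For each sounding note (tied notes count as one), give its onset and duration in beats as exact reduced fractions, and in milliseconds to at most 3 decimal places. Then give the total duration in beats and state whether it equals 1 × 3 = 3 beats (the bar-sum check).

1) 0.0ms=0b +841.121ms=3/2b
2) 841.121ms=3/2b +240.32ms=3/7b
3) 1081.442ms=27/14b +120.16ms=3/14b
4) 1201.602ms=15/7b +120.16ms=3/14b
5) 1321.762ms=33/14b +240.32ms=3/7b
6) 1562.083ms=39/14b +120.16ms=3/14b
Σ=3b of 3 (107bpm 3/4) — PASS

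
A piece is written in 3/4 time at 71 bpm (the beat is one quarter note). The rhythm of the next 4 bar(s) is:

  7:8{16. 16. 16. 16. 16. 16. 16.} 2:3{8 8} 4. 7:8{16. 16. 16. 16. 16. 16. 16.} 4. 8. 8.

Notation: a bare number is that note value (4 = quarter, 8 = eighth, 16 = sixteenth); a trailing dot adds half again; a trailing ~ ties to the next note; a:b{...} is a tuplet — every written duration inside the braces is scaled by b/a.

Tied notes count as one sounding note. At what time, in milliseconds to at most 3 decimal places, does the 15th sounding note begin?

1. 0.0ms @ 0 + 362.173ms (3/7)
2. 362.173ms @ 3/7 + 362.173ms (3/7)
3. 724.346ms @ 6/7 + 362.173ms (3/7)
4. 1086.519ms @ 9/7 + 362.173ms (3/7)
5. 1448.692ms @ 12/7 + 362.173ms (3/7)
6. 1810.865ms @ 15/7 + 362.173ms (3/7)
7. 2173.038ms @ 18/7 + 362.173ms (3/7)
8. 2535.211ms @ 3 + 633.803ms (3/4)
9. 3169.014ms @ 15/4 + 633.803ms (3/4)
10. 3802.817ms @ 9/2 + 1267.606ms (3/2)
11. 5070.423ms @ 6 + 362.173ms (3/7)
12. 5432.596ms @ 45/7 + 362.173ms (3/7)
13. 5794.769ms @ 48/7 + 362.173ms (3/7)
14. 6156.942ms @ 51/7 + 362.173ms (3/7)
15. 6519.115ms @ 54/7 + 362.173ms (3/7)
16. 6881.288ms @ 57/7 + 362.173ms (3/7)
17. 7243.461ms @ 60/7 + 362.173ms (3/7)
18. 7605.634ms @ 9 + 1267.606ms (3/2)
19. 8873.239ms @ 21/2 + 633.803ms (3/4)
20. 9507.042ms @ 45/4 + 633.803ms (3/4)

note 15 onset = 54/7b = 6519.115ms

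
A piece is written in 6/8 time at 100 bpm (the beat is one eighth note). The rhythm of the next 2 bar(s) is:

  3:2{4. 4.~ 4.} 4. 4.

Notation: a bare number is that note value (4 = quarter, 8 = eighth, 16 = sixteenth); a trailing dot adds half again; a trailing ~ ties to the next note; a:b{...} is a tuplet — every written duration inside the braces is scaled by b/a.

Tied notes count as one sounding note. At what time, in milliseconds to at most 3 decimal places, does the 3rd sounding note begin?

1. 0.0ms @ 0 + 1200.0ms (2)
2. 1200.0ms @ 2 + 2400.0ms (4)
3. 3600.0ms @ 6 + 1800.0ms (3)
4. 5400.0ms @ 9 + 1800.0ms (3)

note 3 onset = 6b = 3600.0ms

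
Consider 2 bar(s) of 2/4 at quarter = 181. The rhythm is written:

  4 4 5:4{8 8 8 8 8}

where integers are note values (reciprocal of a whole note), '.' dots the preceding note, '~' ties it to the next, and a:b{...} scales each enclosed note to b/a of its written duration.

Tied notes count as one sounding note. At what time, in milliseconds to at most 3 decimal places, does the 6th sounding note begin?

note 6 onset = 16/5b = 1060.773ms

1. 0.0ms @ 0 + 331.492ms (1)
2. 331.492ms @ 1 + 331.492ms (1)
3. 662.983ms @ 2 + 132.597ms (2/5)
4. 795.58ms @ 12/5 + 132.597ms (2/5)
5. 928.177ms @ 14/5 + 132.597ms (2/5)
6. 1060.773ms @ 16/5 + 132.597ms (2/5)
7. 1193.37ms @ 18/5 + 132.597ms (2/5)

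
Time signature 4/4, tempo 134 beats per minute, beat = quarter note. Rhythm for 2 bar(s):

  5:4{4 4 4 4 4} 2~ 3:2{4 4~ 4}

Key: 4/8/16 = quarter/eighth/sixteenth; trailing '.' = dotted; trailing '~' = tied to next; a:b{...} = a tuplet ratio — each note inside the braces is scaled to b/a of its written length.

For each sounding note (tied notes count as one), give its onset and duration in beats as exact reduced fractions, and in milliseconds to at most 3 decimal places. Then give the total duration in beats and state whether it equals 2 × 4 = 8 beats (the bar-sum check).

1) 0.0ms=0b +358.209ms=4/5b
2) 358.209ms=4/5b +358.209ms=4/5b
3) 716.418ms=8/5b +358.209ms=4/5b
4) 1074.627ms=12/5b +358.209ms=4/5b
5) 1432.836ms=16/5b +358.209ms=4/5b
6) 1791.045ms=4b +1194.03ms=8/3b
7) 2985.075ms=20/3b +597.015ms=4/3b
Σ=8b of 8 (134bpm 4/4) — PASS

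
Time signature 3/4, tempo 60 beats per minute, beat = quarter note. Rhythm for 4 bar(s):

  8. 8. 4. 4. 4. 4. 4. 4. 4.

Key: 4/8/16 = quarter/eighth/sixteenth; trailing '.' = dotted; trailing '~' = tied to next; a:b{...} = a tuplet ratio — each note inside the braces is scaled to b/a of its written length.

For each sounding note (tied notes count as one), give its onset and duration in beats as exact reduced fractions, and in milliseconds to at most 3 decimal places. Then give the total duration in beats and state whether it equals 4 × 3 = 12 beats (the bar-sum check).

1) 0.0ms=0b +750.0ms=3/4b
2) 750.0ms=3/4b +750.0ms=3/4b
3) 1500.0ms=3/2b +1500.0ms=3/2b
4) 3000.0ms=3b +1500.0ms=3/2b
5) 4500.0ms=9/2b +1500.0ms=3/2b
6) 6000.0ms=6b +1500.0ms=3/2b
7) 7500.0ms=15/2b +1500.0ms=3/2b
8) 9000.0ms=9b +1500.0ms=3/2b
9) 10500.0ms=21/2b +1500.0ms=3/2b
Σ=12b of 12 (60bpm 3/4) — PASS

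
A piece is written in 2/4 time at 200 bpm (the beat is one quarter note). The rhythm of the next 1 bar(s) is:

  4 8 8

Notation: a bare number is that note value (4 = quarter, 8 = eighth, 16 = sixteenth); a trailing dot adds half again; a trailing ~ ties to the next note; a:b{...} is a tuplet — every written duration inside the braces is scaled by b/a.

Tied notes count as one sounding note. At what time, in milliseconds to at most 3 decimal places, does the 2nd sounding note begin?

1. 0.0ms @ 0 + 300.0ms (1)
2. 300.0ms @ 1 + 150.0ms (1/2)
3. 450.0ms @ 3/2 + 150.0ms (1/2)

note 2 onset = 1b = 300.0ms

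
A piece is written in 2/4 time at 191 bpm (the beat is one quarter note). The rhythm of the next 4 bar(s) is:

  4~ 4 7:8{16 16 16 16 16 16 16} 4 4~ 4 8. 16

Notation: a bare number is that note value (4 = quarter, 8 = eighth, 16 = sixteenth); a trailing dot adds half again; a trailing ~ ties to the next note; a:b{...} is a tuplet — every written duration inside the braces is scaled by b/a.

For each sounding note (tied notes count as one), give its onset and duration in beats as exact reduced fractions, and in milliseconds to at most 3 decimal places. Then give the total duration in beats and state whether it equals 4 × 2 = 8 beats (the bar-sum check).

1) 0.0ms=0b +628.272ms=2b
2) 628.272ms=2b +89.753ms=2/7b
3) 718.025ms=16/7b +89.753ms=2/7b
4) 807.779ms=18/7b +89.753ms=2/7b
5) 897.532ms=20/7b +89.753ms=2/7b
6) 987.285ms=22/7b +89.753ms=2/7b
7) 1077.038ms=24/7b +89.753ms=2/7b
8) 1166.791ms=26/7b +89.753ms=2/7b
9) 1256.545ms=4b +314.136ms=1b
10) 1570.681ms=5b +628.272ms=2b
11) 2198.953ms=7b +235.602ms=3/4b
12) 2434.555ms=31/4b +78.534ms=1/4b
Σ=8b of 8 (191bpm 2/4) — PASS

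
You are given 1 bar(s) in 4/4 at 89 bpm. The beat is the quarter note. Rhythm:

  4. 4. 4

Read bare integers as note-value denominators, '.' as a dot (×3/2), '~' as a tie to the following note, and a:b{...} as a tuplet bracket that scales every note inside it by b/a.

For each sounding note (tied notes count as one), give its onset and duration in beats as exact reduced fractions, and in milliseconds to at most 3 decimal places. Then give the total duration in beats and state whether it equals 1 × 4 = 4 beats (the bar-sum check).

1) 0.0ms=0b +1011.236ms=3/2b
2) 1011.236ms=3/2b +1011.236ms=3/2b
3) 2022.472ms=3b +674.157ms=1b
Σ=4b of 4 (89bpm 4/4) — PASS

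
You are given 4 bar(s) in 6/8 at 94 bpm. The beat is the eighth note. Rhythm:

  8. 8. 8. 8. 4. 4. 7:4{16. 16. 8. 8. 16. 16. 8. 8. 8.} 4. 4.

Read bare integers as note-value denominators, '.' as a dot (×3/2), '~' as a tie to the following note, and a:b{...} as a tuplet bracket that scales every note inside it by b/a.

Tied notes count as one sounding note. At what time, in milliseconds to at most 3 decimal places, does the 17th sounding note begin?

note 17 onset = 21b = 13404.255ms

1. 0.0ms @ 0 + 957.447ms (3/2)
2. 957.447ms @ 3/2 + 957.447ms (3/2)
3. 1914.894ms @ 3 + 957.447ms (3/2)
4. 2872.34ms @ 9/2 + 957.447ms (3/2)
5. 3829.787ms @ 6 + 1914.894ms (3)
6. 5744.681ms @ 9 + 1914.894ms (3)
7. 7659.574ms @ 12 + 273.556ms (3/7)
8. 7933.131ms @ 87/7 + 273.556ms (3/7)
9. 8206.687ms @ 90/7 + 547.112ms (6/7)
10. 8753.799ms @ 96/7 + 547.112ms (6/7)
11. 9300.912ms @ 102/7 + 273.556ms (3/7)
12. 9574.468ms @ 15 + 273.556ms (3/7)
13. 9848.024ms @ 108/7 + 547.112ms (6/7)
14. 10395.137ms @ 114/7 + 547.112ms (6/7)
15. 10942.249ms @ 120/7 + 547.112ms (6/7)
16. 11489.362ms @ 18 + 1914.894ms (3)
17. 13404.255ms @ 21 + 1914.894ms (3)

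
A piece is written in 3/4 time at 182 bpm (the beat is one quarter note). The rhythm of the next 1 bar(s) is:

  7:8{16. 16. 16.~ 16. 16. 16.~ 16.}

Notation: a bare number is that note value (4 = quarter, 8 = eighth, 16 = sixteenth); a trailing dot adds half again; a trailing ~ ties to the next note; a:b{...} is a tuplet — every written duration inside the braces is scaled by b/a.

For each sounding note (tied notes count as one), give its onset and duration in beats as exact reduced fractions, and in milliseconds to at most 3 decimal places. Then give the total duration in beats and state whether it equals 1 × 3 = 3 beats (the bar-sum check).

1) 0.0ms=0b +141.287ms=3/7b
2) 141.287ms=3/7b +141.287ms=3/7b
3) 282.575ms=6/7b +282.575ms=6/7b
4) 565.149ms=12/7b +141.287ms=3/7b
5) 706.436ms=15/7b +282.575ms=6/7b
Σ=3b of 3 (182bpm 3/4) — PASS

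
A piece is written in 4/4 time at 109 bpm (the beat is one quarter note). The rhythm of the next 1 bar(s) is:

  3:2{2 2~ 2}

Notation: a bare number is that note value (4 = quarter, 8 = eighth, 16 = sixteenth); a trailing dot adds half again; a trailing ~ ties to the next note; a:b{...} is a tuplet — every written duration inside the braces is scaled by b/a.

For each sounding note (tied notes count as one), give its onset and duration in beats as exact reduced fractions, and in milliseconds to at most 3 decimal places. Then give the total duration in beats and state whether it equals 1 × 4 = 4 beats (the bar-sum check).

1) 0.0ms=0b +733.945ms=4/3b
2) 733.945ms=4/3b +1467.89ms=8/3b
Σ=4b of 4 (109bpm 4/4) — PASS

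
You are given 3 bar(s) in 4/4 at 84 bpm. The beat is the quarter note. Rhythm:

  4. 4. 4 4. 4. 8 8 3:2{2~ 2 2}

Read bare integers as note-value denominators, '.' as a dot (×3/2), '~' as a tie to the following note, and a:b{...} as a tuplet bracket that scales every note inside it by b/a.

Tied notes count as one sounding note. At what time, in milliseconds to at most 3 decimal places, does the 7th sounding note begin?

note 7 onset = 15/2b = 5357.143ms

1. 0.0ms @ 0 + 1071.429ms (3/2)
2. 1071.429ms @ 3/2 + 1071.429ms (3/2)
3. 2142.857ms @ 3 + 714.286ms (1)
4. 2857.143ms @ 4 + 1071.429ms (3/2)
5. 3928.571ms @ 11/2 + 1071.429ms (3/2)
6. 5000.0ms @ 7 + 357.143ms (1/2)
7. 5357.143ms @ 15/2 + 357.143ms (1/2)
8. 5714.286ms @ 8 + 1904.762ms (8/3)
9. 7619.048ms @ 32/3 + 952.381ms (4/3)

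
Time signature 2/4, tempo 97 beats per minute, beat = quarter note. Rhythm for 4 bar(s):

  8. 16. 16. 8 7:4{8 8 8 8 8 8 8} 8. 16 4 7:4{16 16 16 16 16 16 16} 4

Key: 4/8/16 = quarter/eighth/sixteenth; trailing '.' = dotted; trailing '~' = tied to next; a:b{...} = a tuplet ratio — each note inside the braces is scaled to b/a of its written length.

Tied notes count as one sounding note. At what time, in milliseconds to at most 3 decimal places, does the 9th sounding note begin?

1. 0.0ms @ 0 + 463.918ms (3/4)
2. 463.918ms @ 3/4 + 231.959ms (3/8)
3. 695.876ms @ 9/8 + 231.959ms (3/8)
4. 927.835ms @ 3/2 + 309.278ms (1/2)
5. 1237.113ms @ 2 + 176.73ms (2/7)
6. 1413.844ms @ 16/7 + 176.73ms (2/7)
7. 1590.574ms @ 18/7 + 176.73ms (2/7)
8. 1767.305ms @ 20/7 + 176.73ms (2/7)
9. 1944.035ms @ 22/7 + 176.73ms (2/7)
10. 2120.766ms @ 24/7 + 176.73ms (2/7)
11. 2297.496ms @ 26/7 + 176.73ms (2/7)
12. 2474.227ms @ 4 + 463.918ms (3/4)
13. 2938.144ms @ 19/4 + 154.639ms (1/4)
14. 3092.784ms @ 5 + 618.557ms (1)
15. 3711.34ms @ 6 + 88.365ms (1/7)
16. 3799.705ms @ 43/7 + 88.365ms (1/7)
17. 3888.071ms @ 44/7 + 88.365ms (1/7)
18. 3976.436ms @ 45/7 + 88.365ms (1/7)
19. 4064.801ms @ 46/7 + 88.365ms (1/7)
20. 4153.166ms @ 47/7 + 88.365ms (1/7)
21. 4241.532ms @ 48/7 + 88.365ms (1/7)
22. 4329.897ms @ 7 + 618.557ms (1)

note 9 onset = 22/7b = 1944.035ms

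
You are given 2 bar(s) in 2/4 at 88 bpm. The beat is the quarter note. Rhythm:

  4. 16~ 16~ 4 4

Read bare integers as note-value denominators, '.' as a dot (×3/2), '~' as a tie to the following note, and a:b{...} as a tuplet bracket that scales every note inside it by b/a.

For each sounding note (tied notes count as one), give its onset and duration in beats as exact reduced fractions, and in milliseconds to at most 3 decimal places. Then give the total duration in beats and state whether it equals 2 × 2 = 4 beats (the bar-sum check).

1) 0.0ms=0b +1022.727ms=3/2b
2) 1022.727ms=3/2b +1022.727ms=3/2b
3) 2045.455ms=3b +681.818ms=1b
Σ=4b of 4 (88bpm 2/4) — PASS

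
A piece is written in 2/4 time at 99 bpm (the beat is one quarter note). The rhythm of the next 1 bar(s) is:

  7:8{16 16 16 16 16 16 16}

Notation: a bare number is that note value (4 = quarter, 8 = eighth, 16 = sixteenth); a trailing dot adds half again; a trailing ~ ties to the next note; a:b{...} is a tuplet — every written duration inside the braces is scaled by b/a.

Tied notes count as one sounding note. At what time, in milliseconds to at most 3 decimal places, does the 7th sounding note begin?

note 7 onset = 12/7b = 1038.961ms

1. 0.0ms @ 0 + 173.16ms (2/7)
2. 173.16ms @ 2/7 + 173.16ms (2/7)
3. 346.32ms @ 4/7 + 173.16ms (2/7)
4. 519.481ms @ 6/7 + 173.16ms (2/7)
5. 692.641ms @ 8/7 + 173.16ms (2/7)
6. 865.801ms @ 10/7 + 173.16ms (2/7)
7. 1038.961ms @ 12/7 + 173.16ms (2/7)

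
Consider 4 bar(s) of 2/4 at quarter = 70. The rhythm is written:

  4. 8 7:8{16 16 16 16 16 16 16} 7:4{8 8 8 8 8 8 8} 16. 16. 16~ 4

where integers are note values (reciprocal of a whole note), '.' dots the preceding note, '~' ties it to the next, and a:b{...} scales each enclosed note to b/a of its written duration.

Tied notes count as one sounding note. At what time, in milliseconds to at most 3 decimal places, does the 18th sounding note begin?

note 18 onset = 51/8b = 5464.286ms

1. 0.0ms @ 0 + 1285.714ms (3/2)
2. 1285.714ms @ 3/2 + 428.571ms (1/2)
3. 1714.286ms @ 2 + 244.898ms (2/7)
4. 1959.184ms @ 16/7 + 244.898ms (2/7)
5. 2204.082ms @ 18/7 + 244.898ms (2/7)
6. 2448.98ms @ 20/7 + 244.898ms (2/7)
7. 2693.878ms @ 22/7 + 244.898ms (2/7)
8. 2938.776ms @ 24/7 + 244.898ms (2/7)
9. 3183.673ms @ 26/7 + 244.898ms (2/7)
10. 3428.571ms @ 4 + 244.898ms (2/7)
11. 3673.469ms @ 30/7 + 244.898ms (2/7)
12. 3918.367ms @ 32/7 + 244.898ms (2/7)
13. 4163.265ms @ 34/7 + 244.898ms (2/7)
14. 4408.163ms @ 36/7 + 244.898ms (2/7)
15. 4653.061ms @ 38/7 + 244.898ms (2/7)
16. 4897.959ms @ 40/7 + 244.898ms (2/7)
17. 5142.857ms @ 6 + 321.429ms (3/8)
18. 5464.286ms @ 51/8 + 321.429ms (3/8)
19. 5785.714ms @ 27/4 + 1071.429ms (5/4)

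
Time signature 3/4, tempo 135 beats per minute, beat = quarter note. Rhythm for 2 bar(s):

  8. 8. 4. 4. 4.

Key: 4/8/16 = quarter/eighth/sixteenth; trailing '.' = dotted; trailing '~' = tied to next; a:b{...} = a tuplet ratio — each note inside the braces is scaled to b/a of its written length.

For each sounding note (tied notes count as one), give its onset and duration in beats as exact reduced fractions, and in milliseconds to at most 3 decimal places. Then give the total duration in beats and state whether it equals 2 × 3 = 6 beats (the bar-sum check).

1) 0.0ms=0b +333.333ms=3/4b
2) 333.333ms=3/4b +333.333ms=3/4b
3) 666.667ms=3/2b +666.667ms=3/2b
4) 1333.333ms=3b +666.667ms=3/2b
5) 2000.0ms=9/2b +666.667ms=3/2b
Σ=6b of 6 (135bpm 3/4) — PASS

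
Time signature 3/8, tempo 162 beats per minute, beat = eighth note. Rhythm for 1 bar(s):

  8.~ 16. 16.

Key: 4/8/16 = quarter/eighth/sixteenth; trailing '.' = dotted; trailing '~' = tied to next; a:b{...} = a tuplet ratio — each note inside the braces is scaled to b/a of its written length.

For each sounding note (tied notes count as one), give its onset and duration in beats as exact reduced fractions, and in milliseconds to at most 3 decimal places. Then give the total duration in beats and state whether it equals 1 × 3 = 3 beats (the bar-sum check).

1) 0.0ms=0b +833.333ms=9/4b
2) 833.333ms=9/4b +277.778ms=3/4b
Σ=3b of 3 (162bpm 3/8) — PASS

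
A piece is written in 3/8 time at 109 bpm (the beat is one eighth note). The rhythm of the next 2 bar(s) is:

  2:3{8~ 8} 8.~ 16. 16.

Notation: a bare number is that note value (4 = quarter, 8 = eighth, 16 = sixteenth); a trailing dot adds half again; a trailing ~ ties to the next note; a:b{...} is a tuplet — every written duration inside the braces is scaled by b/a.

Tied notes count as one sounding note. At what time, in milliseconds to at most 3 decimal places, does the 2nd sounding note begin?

1. 0.0ms @ 0 + 1651.376ms (3)
2. 1651.376ms @ 3 + 1238.532ms (9/4)
3. 2889.908ms @ 21/4 + 412.844ms (3/4)

note 2 onset = 3b = 1651.376ms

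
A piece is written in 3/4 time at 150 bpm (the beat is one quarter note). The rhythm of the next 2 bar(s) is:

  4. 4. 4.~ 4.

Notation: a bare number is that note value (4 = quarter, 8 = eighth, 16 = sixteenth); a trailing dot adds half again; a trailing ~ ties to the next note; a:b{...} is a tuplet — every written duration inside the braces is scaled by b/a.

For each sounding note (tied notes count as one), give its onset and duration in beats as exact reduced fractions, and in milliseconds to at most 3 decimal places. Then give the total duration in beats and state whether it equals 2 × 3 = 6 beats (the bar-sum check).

1) 0.0ms=0b +600.0ms=3/2b
2) 600.0ms=3/2b +600.0ms=3/2b
3) 1200.0ms=3b +1200.0ms=3b
Σ=6b of 6 (150bpm 3/4) — PASS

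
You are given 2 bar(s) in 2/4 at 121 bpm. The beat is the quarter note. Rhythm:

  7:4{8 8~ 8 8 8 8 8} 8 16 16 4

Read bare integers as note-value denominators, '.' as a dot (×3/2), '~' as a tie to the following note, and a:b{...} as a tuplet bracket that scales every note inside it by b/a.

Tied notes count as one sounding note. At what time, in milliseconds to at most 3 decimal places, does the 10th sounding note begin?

note 10 onset = 3b = 1487.603ms

1. 0.0ms @ 0 + 141.677ms (2/7)
2. 141.677ms @ 2/7 + 283.353ms (4/7)
3. 425.03ms @ 6/7 + 141.677ms (2/7)
4. 566.706ms @ 8/7 + 141.677ms (2/7)
5. 708.383ms @ 10/7 + 141.677ms (2/7)
6. 850.059ms @ 12/7 + 141.677ms (2/7)
7. 991.736ms @ 2 + 247.934ms (1/2)
8. 1239.669ms @ 5/2 + 123.967ms (1/4)
9. 1363.636ms @ 11/4 + 123.967ms (1/4)
10. 1487.603ms @ 3 + 495.868ms (1)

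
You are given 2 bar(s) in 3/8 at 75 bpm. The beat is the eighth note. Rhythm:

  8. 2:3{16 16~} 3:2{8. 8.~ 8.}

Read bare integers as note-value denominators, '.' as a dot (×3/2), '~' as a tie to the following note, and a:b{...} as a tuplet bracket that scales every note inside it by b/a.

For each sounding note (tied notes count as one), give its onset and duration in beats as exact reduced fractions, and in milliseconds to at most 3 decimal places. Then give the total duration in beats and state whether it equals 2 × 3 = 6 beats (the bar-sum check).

1) 0.0ms=0b +1200.0ms=3/2b
2) 1200.0ms=3/2b +600.0ms=3/4b
3) 1800.0ms=9/4b +1400.0ms=7/4b
4) 3200.0ms=4b +1600.0ms=2b
Σ=6b of 6 (75bpm 3/8) — PASS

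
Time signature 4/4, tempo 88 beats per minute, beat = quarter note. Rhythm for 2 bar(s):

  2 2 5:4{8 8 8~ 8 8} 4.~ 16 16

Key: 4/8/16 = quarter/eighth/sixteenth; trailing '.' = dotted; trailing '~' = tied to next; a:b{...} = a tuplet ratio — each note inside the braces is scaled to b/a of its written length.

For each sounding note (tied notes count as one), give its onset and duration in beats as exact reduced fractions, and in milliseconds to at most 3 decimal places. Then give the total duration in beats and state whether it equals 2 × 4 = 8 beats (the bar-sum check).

1) 0.0ms=0b +1363.636ms=2b
2) 1363.636ms=2b +1363.636ms=2b
3) 2727.273ms=4b +272.727ms=2/5b
4) 3000.0ms=22/5b +272.727ms=2/5b
5) 3272.727ms=24/5b +545.455ms=4/5b
6) 3818.182ms=28/5b +272.727ms=2/5b
7) 4090.909ms=6b +1193.182ms=7/4b
8) 5284.091ms=31/4b +170.455ms=1/4b
Σ=8b of 8 (88bpm 4/4) — PASS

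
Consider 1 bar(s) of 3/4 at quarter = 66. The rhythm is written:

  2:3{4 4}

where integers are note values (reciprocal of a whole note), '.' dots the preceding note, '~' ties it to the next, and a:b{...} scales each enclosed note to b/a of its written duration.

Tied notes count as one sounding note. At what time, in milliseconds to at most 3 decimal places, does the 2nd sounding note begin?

note 2 onset = 3/2b = 1363.636ms

1. 0.0ms @ 0 + 1363.636ms (3/2)
2. 1363.636ms @ 3/2 + 1363.636ms (3/2)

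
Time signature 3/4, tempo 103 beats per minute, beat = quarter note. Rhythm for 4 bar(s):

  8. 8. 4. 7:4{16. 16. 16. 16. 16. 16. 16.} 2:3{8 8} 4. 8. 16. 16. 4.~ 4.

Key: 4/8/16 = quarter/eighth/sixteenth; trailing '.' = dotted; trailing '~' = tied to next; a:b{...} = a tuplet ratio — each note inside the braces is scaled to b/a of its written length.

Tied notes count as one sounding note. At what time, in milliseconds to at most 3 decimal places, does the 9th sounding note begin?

1. 0.0ms @ 0 + 436.893ms (3/4)
2. 436.893ms @ 3/4 + 436.893ms (3/4)
3. 873.786ms @ 3/2 + 873.786ms (3/2)
4. 1747.573ms @ 3 + 124.827ms (3/14)
5. 1872.399ms @ 45/14 + 124.827ms (3/14)
6. 1997.226ms @ 24/7 + 124.827ms (3/14)
7. 2122.053ms @ 51/14 + 124.827ms (3/14)
8. 2246.879ms @ 27/7 + 124.827ms (3/14)
9. 2371.706ms @ 57/14 + 124.827ms (3/14)
10. 2496.533ms @ 30/7 + 124.827ms (3/14)
11. 2621.359ms @ 9/2 + 436.893ms (3/4)
12. 3058.252ms @ 21/4 + 436.893ms (3/4)
13. 3495.146ms @ 6 + 873.786ms (3/2)
14. 4368.932ms @ 15/2 + 436.893ms (3/4)
15. 4805.825ms @ 33/4 + 218.447ms (3/8)
16. 5024.272ms @ 69/8 + 218.447ms (3/8)
17. 5242.718ms @ 9 + 1747.573ms (3)

note 9 onset = 57/14b = 2371.706ms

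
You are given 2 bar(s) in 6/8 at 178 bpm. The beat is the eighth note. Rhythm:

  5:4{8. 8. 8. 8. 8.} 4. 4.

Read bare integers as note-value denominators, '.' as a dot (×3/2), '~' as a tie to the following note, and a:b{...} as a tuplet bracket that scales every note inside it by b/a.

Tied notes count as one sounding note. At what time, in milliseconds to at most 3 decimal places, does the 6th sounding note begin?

note 6 onset = 6b = 2022.472ms

1. 0.0ms @ 0 + 404.494ms (6/5)
2. 404.494ms @ 6/5 + 404.494ms (6/5)
3. 808.989ms @ 12/5 + 404.494ms (6/5)
4. 1213.483ms @ 18/5 + 404.494ms (6/5)
5. 1617.978ms @ 24/5 + 404.494ms (6/5)
6. 2022.472ms @ 6 + 1011.236ms (3)
7. 3033.708ms @ 9 + 1011.236ms (3)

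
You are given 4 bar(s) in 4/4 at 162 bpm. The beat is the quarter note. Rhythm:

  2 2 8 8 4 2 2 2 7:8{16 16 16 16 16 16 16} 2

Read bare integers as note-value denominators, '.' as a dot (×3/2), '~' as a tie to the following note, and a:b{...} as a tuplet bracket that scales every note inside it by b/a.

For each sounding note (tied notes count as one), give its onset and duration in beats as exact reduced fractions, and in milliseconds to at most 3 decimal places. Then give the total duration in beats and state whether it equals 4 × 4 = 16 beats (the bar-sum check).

1) 0.0ms=0b +740.741ms=2b
2) 740.741ms=2b +740.741ms=2b
3) 1481.481ms=4b +185.185ms=1/2b
4) 1666.667ms=9/2b +185.185ms=1/2b
5) 1851.852ms=5b +370.37ms=1b
6) 2222.222ms=6b +740.741ms=2b
7) 2962.963ms=8b +740.741ms=2b
8) 3703.704ms=10b +740.741ms=2b
9) 4444.444ms=12b +105.82ms=2/7b
10) 4550.265ms=86/7b +105.82ms=2/7b
11) 4656.085ms=88/7b +105.82ms=2/7b
12) 4761.905ms=90/7b +105.82ms=2/7b
13) 4867.725ms=92/7b +105.82ms=2/7b
14) 4973.545ms=94/7b +105.82ms=2/7b
15) 5079.365ms=96/7b +105.82ms=2/7b
16) 5185.185ms=14b +740.741ms=2b
Σ=16b of 16 (162bpm 4/4) — PASS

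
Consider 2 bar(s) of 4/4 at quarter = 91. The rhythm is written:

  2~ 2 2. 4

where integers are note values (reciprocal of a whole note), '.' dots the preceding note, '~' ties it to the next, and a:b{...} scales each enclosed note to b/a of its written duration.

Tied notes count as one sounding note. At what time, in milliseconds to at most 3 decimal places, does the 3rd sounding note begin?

1. 0.0ms @ 0 + 2637.363ms (4)
2. 2637.363ms @ 4 + 1978.022ms (3)
3. 4615.385ms @ 7 + 659.341ms (1)

note 3 onset = 7b = 4615.385ms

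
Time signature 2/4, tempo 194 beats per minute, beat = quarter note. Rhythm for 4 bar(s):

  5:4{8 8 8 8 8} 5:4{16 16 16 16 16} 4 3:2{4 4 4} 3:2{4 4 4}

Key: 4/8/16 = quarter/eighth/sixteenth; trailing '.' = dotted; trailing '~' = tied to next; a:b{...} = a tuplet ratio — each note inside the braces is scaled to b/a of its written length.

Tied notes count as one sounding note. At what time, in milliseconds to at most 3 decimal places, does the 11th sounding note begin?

1. 0.0ms @ 0 + 123.711ms (2/5)
2. 123.711ms @ 2/5 + 123.711ms (2/5)
3. 247.423ms @ 4/5 + 123.711ms (2/5)
4. 371.134ms @ 6/5 + 123.711ms (2/5)
5. 494.845ms @ 8/5 + 123.711ms (2/5)
6. 618.557ms @ 2 + 61.856ms (1/5)
7. 680.412ms @ 11/5 + 61.856ms (1/5)
8. 742.268ms @ 12/5 + 61.856ms (1/5)
9. 804.124ms @ 13/5 + 61.856ms (1/5)
10. 865.979ms @ 14/5 + 61.856ms (1/5)
11. 927.835ms @ 3 + 309.278ms (1)
12. 1237.113ms @ 4 + 206.186ms (2/3)
13. 1443.299ms @ 14/3 + 206.186ms (2/3)
14. 1649.485ms @ 16/3 + 206.186ms (2/3)
15. 1855.67ms @ 6 + 206.186ms (2/3)
16. 2061.856ms @ 20/3 + 206.186ms (2/3)
17. 2268.041ms @ 22/3 + 206.186ms (2/3)

note 11 onset = 3b = 927.835ms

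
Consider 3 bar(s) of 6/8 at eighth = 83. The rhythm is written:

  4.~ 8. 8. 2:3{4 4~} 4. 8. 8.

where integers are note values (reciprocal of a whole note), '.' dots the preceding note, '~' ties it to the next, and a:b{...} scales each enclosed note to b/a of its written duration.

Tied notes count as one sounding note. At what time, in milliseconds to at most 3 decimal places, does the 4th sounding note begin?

1. 0.0ms @ 0 + 3253.012ms (9/2)
2. 3253.012ms @ 9/2 + 1084.337ms (3/2)
3. 4337.349ms @ 6 + 2168.675ms (3)
4. 6506.024ms @ 9 + 4337.349ms (6)
5. 10843.373ms @ 15 + 1084.337ms (3/2)
6. 11927.711ms @ 33/2 + 1084.337ms (3/2)

note 4 onset = 9b = 6506.024ms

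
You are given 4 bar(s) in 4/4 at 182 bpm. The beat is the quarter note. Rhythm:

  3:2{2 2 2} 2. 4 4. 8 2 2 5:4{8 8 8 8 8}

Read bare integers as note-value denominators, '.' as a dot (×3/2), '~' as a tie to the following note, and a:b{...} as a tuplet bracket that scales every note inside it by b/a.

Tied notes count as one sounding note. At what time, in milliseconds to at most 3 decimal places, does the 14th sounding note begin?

1. 0.0ms @ 0 + 439.56ms (4/3)
2. 439.56ms @ 4/3 + 439.56ms (4/3)
3. 879.121ms @ 8/3 + 439.56ms (4/3)
4. 1318.681ms @ 4 + 989.011ms (3)
5. 2307.692ms @ 7 + 329.67ms (1)
6. 2637.363ms @ 8 + 494.505ms (3/2)
7. 3131.868ms @ 19/2 + 164.835ms (1/2)
8. 3296.703ms @ 10 + 659.341ms (2)
9. 3956.044ms @ 12 + 659.341ms (2)
10. 4615.385ms @ 14 + 131.868ms (2/5)
11. 4747.253ms @ 72/5 + 131.868ms (2/5)
12. 4879.121ms @ 74/5 + 131.868ms (2/5)
13. 5010.989ms @ 76/5 + 131.868ms (2/5)
14. 5142.857ms @ 78/5 + 131.868ms (2/5)

note 14 onset = 78/5b = 5142.857ms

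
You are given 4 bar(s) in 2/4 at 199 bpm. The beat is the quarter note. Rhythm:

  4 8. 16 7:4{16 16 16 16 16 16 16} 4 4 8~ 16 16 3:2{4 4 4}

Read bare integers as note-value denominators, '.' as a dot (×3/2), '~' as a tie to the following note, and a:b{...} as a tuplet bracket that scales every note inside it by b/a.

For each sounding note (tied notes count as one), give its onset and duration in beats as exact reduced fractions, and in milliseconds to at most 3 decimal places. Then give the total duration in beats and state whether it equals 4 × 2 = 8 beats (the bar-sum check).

1) 0.0ms=0b +301.508ms=1b
2) 301.508ms=1b +226.131ms=3/4b
3) 527.638ms=7/4b +75.377ms=1/4b
4) 603.015ms=2b +43.073ms=1/7b
5) 646.088ms=15/7b +43.073ms=1/7b
6) 689.16ms=16/7b +43.073ms=1/7b
7) 732.233ms=17/7b +43.073ms=1/7b
8) 775.305ms=18/7b +43.073ms=1/7b
9) 818.378ms=19/7b +43.073ms=1/7b
10) 861.45ms=20/7b +43.073ms=1/7b
11) 904.523ms=3b +301.508ms=1b
12) 1206.03ms=4b +301.508ms=1b
13) 1507.538ms=5b +226.131ms=3/4b
14) 1733.668ms=23/4b +75.377ms=1/4b
15) 1809.045ms=6b +201.005ms=2/3b
16) 2010.05ms=20/3b +201.005ms=2/3b
17) 2211.055ms=22/3b +201.005ms=2/3b
Σ=8b of 8 (199bpm 2/4) — PASS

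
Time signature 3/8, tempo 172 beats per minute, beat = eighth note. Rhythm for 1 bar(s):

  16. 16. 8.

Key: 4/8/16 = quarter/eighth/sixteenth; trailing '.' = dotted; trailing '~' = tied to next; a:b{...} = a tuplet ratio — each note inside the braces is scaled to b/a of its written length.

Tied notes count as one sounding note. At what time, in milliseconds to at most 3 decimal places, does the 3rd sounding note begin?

note 3 onset = 3/2b = 523.256ms

1. 0.0ms @ 0 + 261.628ms (3/4)
2. 261.628ms @ 3/4 + 261.628ms (3/4)
3. 523.256ms @ 3/2 + 523.256ms (3/2)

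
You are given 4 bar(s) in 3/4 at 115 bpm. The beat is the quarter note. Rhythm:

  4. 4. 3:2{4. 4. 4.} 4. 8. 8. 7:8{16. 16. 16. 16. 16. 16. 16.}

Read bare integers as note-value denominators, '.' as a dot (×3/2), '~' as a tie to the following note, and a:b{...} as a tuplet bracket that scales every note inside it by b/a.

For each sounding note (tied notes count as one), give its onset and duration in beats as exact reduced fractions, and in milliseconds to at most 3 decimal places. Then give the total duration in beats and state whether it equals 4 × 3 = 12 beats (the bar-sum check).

1) 0.0ms=0b +782.609ms=3/2b
2) 782.609ms=3/2b +782.609ms=3/2b
3) 1565.217ms=3b +521.739ms=1b
4) 2086.957ms=4b +521.739ms=1b
5) 2608.696ms=5b +521.739ms=1b
6) 3130.435ms=6b +782.609ms=3/2b
7) 3913.043ms=15/2b +391.304ms=3/4b
8) 4304.348ms=33/4b +391.304ms=3/4b
9) 4695.652ms=9b +223.602ms=3/7b
10) 4919.255ms=66/7b +223.602ms=3/7b
11) 5142.857ms=69/7b +223.602ms=3/7b
12) 5366.46ms=72/7b +223.602ms=3/7b
13) 5590.062ms=75/7b +223.602ms=3/7b
14) 5813.665ms=78/7b +223.602ms=3/7b
15) 6037.267ms=81/7b +223.602ms=3/7b
Σ=12b of 12 (115bpm 3/4) — PASS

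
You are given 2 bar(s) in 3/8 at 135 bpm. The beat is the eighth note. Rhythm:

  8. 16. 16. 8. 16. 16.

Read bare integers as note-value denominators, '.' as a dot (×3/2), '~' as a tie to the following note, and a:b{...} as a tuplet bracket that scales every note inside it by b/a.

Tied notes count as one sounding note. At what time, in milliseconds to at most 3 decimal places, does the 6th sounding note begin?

1. 0.0ms @ 0 + 666.667ms (3/2)
2. 666.667ms @ 3/2 + 333.333ms (3/4)
3. 1000.0ms @ 9/4 + 333.333ms (3/4)
4. 1333.333ms @ 3 + 666.667ms (3/2)
5. 2000.0ms @ 9/2 + 333.333ms (3/4)
6. 2333.333ms @ 21/4 + 333.333ms (3/4)

note 6 onset = 21/4b = 2333.333ms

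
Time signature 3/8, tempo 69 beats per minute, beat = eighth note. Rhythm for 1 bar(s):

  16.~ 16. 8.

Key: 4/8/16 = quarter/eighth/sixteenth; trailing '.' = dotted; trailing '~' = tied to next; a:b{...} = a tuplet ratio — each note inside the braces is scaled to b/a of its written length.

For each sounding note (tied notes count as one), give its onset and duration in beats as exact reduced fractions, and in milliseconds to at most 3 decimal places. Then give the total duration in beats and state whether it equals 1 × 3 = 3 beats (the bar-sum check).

1) 0.0ms=0b +1304.348ms=3/2b
2) 1304.348ms=3/2b +1304.348ms=3/2b
Σ=3b of 3 (69bpm 3/8) — PASS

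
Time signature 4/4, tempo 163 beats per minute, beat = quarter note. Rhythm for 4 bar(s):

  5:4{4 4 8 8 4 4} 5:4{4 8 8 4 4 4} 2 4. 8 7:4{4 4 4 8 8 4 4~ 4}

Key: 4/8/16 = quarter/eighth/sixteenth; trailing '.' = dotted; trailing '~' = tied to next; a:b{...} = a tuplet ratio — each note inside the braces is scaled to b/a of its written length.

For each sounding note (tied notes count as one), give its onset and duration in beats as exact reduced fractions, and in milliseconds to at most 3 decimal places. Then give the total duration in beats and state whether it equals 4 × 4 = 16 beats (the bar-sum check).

1) 0.0ms=0b +294.479ms=4/5b
2) 294.479ms=4/5b +294.479ms=4/5b
3) 588.957ms=8/5b +147.239ms=2/5b
4) 736.196ms=2b +147.239ms=2/5b
5) 883.436ms=12/5b +294.479ms=4/5b
6) 1177.914ms=16/5b +294.479ms=4/5b
7) 1472.393ms=4b +294.479ms=4/5b
8) 1766.871ms=24/5b +147.239ms=2/5b
9) 1914.11ms=26/5b +147.239ms=2/5b
10) 2061.35ms=28/5b +294.479ms=4/5b
11) 2355.828ms=32/5b +294.479ms=4/5b
12) 2650.307ms=36/5b +294.479ms=4/5b
13) 2944.785ms=8b +736.196ms=2b
14) 3680.982ms=10b +552.147ms=3/2b
15) 4233.129ms=23/2b +184.049ms=1/2b
16) 4417.178ms=12b +210.342ms=4/7b
17) 4627.52ms=88/7b +210.342ms=4/7b
18) 4837.862ms=92/7b +210.342ms=4/7b
19) 5048.203ms=96/7b +105.171ms=2/7b
20) 5153.374ms=14b +105.171ms=2/7b
21) 5258.545ms=100/7b +210.342ms=4/7b
22) 5468.887ms=104/7b +420.684ms=8/7b
Σ=16b of 16 (163bpm 4/4) — PASS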